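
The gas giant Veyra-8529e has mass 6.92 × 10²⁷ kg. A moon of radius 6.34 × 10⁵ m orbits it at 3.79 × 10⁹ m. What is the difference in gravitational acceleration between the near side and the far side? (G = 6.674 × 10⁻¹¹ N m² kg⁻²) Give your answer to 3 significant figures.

2.15 × 10⁻⁵ m/s²

The field gradient is 2GM/d³; across the full diameter 2r the difference is 4GMr/d³.
Δg = 4GMr/d³
   = 4 × (6.674 × 10⁻¹¹) × (6.92 × 10²⁷) × (6.34 × 10⁵) / (3.79 × 10⁹)³
   = 2.15 × 10⁻⁵ m/s²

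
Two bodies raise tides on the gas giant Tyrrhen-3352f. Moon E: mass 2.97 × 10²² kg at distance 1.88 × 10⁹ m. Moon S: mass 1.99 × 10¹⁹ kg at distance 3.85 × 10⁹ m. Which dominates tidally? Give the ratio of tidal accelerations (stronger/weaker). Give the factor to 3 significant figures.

Tidal stretch scales as M/d³; compute that for each body.
Moon E: (2.97 × 10²²) / (1.88 × 10⁹)³ = 4.470 × 10⁻⁶
Moon S: (1.99 × 10¹⁹) / (3.85 × 10⁹)³ = 3.487 × 10⁻¹⁰
Ratio (larger/smaller) = 12800

Moon E, by a factor of ≈ 12800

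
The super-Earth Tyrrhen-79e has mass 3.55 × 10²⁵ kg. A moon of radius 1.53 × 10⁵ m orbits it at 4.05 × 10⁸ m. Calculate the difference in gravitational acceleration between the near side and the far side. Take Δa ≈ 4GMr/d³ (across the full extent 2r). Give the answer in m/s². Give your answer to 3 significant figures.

2.18 × 10⁻⁵ m/s²

Δg = 4GMr/d³
   = 4 × (6.674 × 10⁻¹¹) × (3.55 × 10²⁵) × (1.53 × 10⁵) / (4.05 × 10⁸)³
   = 2.18 × 10⁻⁵ m/s²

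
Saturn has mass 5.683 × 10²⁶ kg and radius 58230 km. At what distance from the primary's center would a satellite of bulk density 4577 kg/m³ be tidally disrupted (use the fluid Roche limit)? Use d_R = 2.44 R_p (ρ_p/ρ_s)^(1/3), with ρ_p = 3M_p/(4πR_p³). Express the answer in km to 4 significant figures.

75510 km

ρ_p = 3M_p/(4πR_p³) = 3 × (5.683 × 10²⁶) / (4π × (5.823 × 10⁷ m)³) = 687.1 kg/m³
d_R = 2.44 × 58230 km × (687.1/4577)^(1/3)
    = 75510 km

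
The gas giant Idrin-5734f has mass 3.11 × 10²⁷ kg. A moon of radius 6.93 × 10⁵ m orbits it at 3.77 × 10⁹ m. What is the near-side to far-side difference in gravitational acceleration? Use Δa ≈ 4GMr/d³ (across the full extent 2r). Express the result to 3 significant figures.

1.07 × 10⁻⁵ m/s²

Near-to-far spans 2r, so the tidal difference is twice the near-to-center value: 4GMr/d³.
Δa = 4GMr/d³
   = 4 × (6.674 × 10⁻¹¹) × (3.11 × 10²⁷) × (6.93 × 10⁵) / (3.77 × 10⁹)³
   = 1.07 × 10⁻⁵ m/s²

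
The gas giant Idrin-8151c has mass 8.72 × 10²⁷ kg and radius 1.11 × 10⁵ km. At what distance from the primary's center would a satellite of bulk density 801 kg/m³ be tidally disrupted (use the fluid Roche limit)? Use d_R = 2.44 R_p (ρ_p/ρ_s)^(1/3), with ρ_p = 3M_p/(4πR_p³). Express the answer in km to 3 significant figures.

3.35 × 10⁵ km

ρ_p = 3M_p/(4πR_p³) = 3 × (8.72 × 10²⁷) / (4π × (1.11 × 10⁸ m)³) = 1520 kg/m³
d_R = 2.44 × 1.11 × 10⁵ km × (1520/801)^(1/3)
    = 3.35 × 10⁵ km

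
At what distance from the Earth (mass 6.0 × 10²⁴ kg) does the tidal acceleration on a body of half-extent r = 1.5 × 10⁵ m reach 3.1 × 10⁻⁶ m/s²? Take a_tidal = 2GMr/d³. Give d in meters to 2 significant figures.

2GMr/d³ = a_tidal  ⇒  d = (2GMr / a_tidal)^(1/3)
d = (2 × 6.674×10⁻¹¹ × (6.0 × 10²⁴) × (1.5 × 10⁵) / (3.1 × 10⁻⁶))^(1/3)
  = 3.4 × 10⁸ m

3.4 × 10⁸ m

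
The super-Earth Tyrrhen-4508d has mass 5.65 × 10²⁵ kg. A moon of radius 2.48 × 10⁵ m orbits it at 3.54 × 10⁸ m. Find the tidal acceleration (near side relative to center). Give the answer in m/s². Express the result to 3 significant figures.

4.22 × 10⁻⁵ m/s²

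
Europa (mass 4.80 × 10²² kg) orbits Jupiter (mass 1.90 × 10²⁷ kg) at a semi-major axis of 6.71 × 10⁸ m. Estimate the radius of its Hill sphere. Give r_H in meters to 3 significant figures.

1.37 × 10⁷ m

r_H ≈ a (m/3M)^(1/3)
    = (6.71 × 10⁸) × (4.80 × 10²² / (3 × 1.90 × 10²⁷))^(1/3)
    = 1.37 × 10⁷ m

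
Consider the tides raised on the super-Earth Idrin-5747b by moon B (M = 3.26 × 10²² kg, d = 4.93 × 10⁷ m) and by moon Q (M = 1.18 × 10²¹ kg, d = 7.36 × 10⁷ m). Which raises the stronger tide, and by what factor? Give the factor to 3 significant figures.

Moon B, by a factor of ≈ 91.9

Tidal acceleration ∝ M/d³, so compare M/d³ for each.
Moon B: (3.26 × 10²²) / (4.93 × 10⁷)³ = 2.721 × 10⁻¹
Moon Q: (1.18 × 10²¹) / (7.36 × 10⁷)³ = 2.960 × 10⁻³
Ratio (larger/smaller) = 91.9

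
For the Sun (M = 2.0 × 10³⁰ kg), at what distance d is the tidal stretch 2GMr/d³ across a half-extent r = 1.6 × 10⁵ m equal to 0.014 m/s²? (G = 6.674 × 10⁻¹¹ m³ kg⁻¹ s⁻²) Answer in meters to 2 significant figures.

1.5 × 10⁹ m

2GMr/d³ = a_tidal  ⇒  d = (2GMr / a_tidal)^(1/3)
d = (2 × 6.674×10⁻¹¹ × (2.0 × 10³⁰) × (1.6 × 10⁵) / (0.014))^(1/3)
  = 1.5 × 10⁹ m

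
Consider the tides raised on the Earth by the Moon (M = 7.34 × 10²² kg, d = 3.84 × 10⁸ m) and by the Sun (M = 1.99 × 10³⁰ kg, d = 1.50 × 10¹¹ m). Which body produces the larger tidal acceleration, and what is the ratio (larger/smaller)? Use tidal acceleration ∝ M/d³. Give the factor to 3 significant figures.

The Moon, by a factor of ≈ 2.20

Tidal acceleration ∝ M/d³, so compare M/d³ for each.
The Moon: (7.34 × 10²²) / (3.84 × 10⁸)³ = 1.296 × 10⁻³
The Sun: (1.99 × 10³⁰) / (1.50 × 10¹¹)³ = 5.896 × 10⁻⁴
Ratio (larger/smaller) = 2.20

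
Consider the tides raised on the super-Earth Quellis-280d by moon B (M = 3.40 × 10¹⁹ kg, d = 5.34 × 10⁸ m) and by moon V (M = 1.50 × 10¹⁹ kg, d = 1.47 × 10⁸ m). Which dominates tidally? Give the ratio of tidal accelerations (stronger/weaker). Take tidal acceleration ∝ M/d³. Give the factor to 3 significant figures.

Tidal stretch scales as M/d³; compute that for each body.
Moon B: (3.40 × 10¹⁹) / (5.34 × 10⁸)³ = 2.233 × 10⁻⁷
Moon V: (1.50 × 10¹⁹) / (1.47 × 10⁸)³ = 4.722 × 10⁻⁶
Ratio (larger/smaller) = 21.1

Moon V, by a factor of ≈ 21.1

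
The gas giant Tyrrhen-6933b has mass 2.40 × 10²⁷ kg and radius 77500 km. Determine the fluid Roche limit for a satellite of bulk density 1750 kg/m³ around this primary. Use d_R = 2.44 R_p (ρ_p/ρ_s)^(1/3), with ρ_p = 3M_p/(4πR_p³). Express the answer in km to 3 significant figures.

ρ_p = 3M_p/(4πR_p³) = 3 × (2.40 × 10²⁷) / (4π × (7.75 × 10⁷ m)³) = 1230 kg/m³
d_R = 2.44 × 77500 km × (1230/1750)^(1/3)
    = 1.68 × 10⁵ km

1.68 × 10⁵ km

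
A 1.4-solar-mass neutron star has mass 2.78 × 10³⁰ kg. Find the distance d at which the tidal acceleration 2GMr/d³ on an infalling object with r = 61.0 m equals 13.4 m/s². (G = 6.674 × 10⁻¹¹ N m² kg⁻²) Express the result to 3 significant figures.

2GMr/d³ = a_tidal  ⇒  d = (2GMr / a_tidal)^(1/3)
d = (2 × 6.674×10⁻¹¹ × (2.78 × 10³⁰) × (61.0) / (13.4))^(1/3)
  = 1.19 × 10⁷ m

1.19 × 10⁷ m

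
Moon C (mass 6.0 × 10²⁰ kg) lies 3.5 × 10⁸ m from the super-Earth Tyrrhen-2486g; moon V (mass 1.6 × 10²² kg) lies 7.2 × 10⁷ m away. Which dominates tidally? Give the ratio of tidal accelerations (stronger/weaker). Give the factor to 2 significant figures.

Tidal acceleration ∝ M/d³, so compare M/d³ for each.
Moon C: (6.0 × 10²⁰) / (3.5 × 10⁸)³ = 1.399 × 10⁻⁵
Moon V: (1.6 × 10²²) / (7.2 × 10⁷)³ = 4.287 × 10⁻²
Ratio (larger/smaller) = 3100

Moon V, by a factor of ≈ 3100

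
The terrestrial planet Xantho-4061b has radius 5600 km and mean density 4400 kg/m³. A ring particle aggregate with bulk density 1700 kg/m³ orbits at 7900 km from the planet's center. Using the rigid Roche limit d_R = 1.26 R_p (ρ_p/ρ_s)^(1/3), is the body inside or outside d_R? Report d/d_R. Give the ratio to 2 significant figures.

d_R = 1.26 × (5600 km) × (4400/1700)^(1/3) = 9688 km
d/d_R = (7900) / (9688) = 0.82
Since d/d_R < 1, the body is inside the Roche limit.

inside; d/d_R ≈ 0.82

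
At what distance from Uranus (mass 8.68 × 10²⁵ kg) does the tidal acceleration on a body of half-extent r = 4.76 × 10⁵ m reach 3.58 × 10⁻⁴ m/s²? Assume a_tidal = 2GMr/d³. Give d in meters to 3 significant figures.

2.49 × 10⁸ m

2GMr/d³ = a_tidal  ⇒  d = (2GMr / a_tidal)^(1/3)
d = (2 × 6.674×10⁻¹¹ × (8.68 × 10²⁵) × (4.76 × 10⁵) / (3.58 × 10⁻⁴))^(1/3)
  = 2.49 × 10⁸ m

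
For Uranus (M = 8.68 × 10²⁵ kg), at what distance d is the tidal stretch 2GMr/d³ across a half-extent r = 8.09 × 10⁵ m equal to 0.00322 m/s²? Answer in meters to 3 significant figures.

1.43 × 10⁸ m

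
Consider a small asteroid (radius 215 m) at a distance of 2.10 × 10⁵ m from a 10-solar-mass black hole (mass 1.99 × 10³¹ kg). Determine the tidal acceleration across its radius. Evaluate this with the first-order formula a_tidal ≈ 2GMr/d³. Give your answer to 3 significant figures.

6.17 × 10⁷ m/s²

Differencing GM/(d−r)² and GM/d² to first order in r/d gives 2GMr/d³.
Δg = 2GMr/d³
   = 2 × (6.674 × 10⁻¹¹) × (1.99 × 10³¹) × (215) / (2.10 × 10⁵)³
   = 6.17 × 10⁷ m/s²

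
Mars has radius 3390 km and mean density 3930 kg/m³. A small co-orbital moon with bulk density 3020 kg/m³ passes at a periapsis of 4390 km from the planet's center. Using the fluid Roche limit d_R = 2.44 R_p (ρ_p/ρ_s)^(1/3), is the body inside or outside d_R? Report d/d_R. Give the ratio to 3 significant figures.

d_R = 2.44 × (3390 km) × (3930/3020)^(1/3) = 9031 km
d/d_R = (4390) / (9031) = 0.486
Since d/d_R < 1, the body is inside the Roche limit.

inside; d/d_R ≈ 0.486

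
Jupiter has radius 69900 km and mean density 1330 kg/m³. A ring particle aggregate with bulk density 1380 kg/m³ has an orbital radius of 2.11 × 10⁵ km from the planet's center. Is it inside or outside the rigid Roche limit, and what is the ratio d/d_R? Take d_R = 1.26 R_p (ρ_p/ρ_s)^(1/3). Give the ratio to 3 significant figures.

outside; d/d_R ≈ 2.43

d_R = 1.26 × (69900 km) × (1330/1380)^(1/3) = 87000 km
d/d_R = (2.11 × 10⁵) / (87000) = 2.43
Since d/d_R > 1, the body is outside the Roche limit.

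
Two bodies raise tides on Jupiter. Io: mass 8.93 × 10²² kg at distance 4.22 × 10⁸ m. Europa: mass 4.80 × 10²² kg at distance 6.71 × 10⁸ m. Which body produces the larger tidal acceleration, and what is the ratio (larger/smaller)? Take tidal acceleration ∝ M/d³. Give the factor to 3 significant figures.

Io, by a factor of ≈ 7.48

Tidal acceleration ∝ M/d³, so compare M/d³ for each.
Io: (8.93 × 10²²) / (4.22 × 10⁸)³ = 1.188 × 10⁻³
Europa: (4.80 × 10²²) / (6.71 × 10⁸)³ = 1.589 × 10⁻⁴
Ratio (larger/smaller) = 7.48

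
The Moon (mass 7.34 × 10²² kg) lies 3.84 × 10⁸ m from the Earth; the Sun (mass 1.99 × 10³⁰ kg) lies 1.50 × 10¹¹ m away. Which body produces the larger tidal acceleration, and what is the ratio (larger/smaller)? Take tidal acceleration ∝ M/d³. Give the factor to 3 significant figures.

Tidal stretch scales as M/d³; compute that for each body.
The Moon: (7.34 × 10²²) / (3.84 × 10⁸)³ = 1.296 × 10⁻³
The Sun: (1.99 × 10³⁰) / (1.50 × 10¹¹)³ = 5.896 × 10⁻⁴
Ratio (larger/smaller) = 2.20

The Moon, by a factor of ≈ 2.20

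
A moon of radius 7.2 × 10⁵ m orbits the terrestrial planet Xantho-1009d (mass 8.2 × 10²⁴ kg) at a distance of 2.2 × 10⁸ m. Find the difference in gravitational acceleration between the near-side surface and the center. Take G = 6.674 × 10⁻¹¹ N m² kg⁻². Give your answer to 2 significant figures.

7.4 × 10⁻⁵ m/s²

Δa = 2GMr/d³
   = 2 × (6.674 × 10⁻¹¹) × (8.2 × 10²⁴) × (7.2 × 10⁵) / (2.2 × 10⁸)³
   = 7.4 × 10⁻⁵ m/s²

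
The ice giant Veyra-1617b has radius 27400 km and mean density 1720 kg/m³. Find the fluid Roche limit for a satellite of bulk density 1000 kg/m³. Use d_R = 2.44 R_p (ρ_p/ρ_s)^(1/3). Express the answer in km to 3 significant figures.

80100 km

d_R = 2.44 × 27400 km × (1720/1000)^(1/3)
    = 80100 km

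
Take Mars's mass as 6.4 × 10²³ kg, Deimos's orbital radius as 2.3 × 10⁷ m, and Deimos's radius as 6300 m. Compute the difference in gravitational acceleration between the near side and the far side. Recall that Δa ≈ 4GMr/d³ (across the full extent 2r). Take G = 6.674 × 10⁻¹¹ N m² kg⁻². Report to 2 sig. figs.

8.8 × 10⁻⁵ m/s²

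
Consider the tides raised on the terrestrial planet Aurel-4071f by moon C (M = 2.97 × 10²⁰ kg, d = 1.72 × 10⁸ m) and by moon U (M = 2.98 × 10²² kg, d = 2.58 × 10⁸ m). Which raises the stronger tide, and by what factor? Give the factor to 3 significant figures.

Tidal stretch scales as M/d³; compute that for each body.
Moon C: (2.97 × 10²⁰) / (1.72 × 10⁸)³ = 5.837 × 10⁻⁵
Moon U: (2.98 × 10²²) / (2.58 × 10⁸)³ = 1.735 × 10⁻³
Ratio (larger/smaller) = 29.7

Moon U, by a factor of ≈ 29.7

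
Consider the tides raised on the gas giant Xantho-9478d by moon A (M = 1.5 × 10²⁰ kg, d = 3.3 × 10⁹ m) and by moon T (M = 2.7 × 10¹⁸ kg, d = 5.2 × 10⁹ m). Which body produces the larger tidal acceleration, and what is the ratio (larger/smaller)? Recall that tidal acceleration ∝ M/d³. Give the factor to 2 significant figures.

The tide-raising term goes as M/d³ (the gradient of a 1/d² field).
Moon A: (1.5 × 10²⁰) / (3.3 × 10⁹)³ = 4.174 × 10⁻⁹
Moon T: (2.7 × 10¹⁸) / (5.2 × 10⁹)³ = 1.920 × 10⁻¹¹
Ratio (larger/smaller) = 220

Moon A, by a factor of ≈ 220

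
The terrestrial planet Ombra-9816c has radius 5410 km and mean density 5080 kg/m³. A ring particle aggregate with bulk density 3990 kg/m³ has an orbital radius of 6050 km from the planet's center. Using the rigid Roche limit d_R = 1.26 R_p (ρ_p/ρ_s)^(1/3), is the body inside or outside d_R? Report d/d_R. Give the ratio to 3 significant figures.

d_R = 1.26 × (5410 km) × (5080/3990)^(1/3) = 7388 km
d/d_R = (6050) / (7388) = 0.819
Since d/d_R < 1, the body is inside the Roche limit.

inside; d/d_R ≈ 0.819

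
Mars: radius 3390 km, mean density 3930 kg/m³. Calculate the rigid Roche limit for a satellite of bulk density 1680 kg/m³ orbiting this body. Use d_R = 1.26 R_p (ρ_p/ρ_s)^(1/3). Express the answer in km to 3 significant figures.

5670 km

d_R = 1.26 × 3390 km × (3930/1680)^(1/3)
    = 5670 km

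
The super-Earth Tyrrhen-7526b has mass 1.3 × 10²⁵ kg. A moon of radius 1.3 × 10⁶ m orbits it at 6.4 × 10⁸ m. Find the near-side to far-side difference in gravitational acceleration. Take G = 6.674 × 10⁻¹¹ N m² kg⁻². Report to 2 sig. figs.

1.7 × 10⁻⁵ m/s²

a_tidal = 4GMr/d³
        = 4 × (6.674 × 10⁻¹¹) × (1.3 × 10²⁵) × (1.3 × 10⁶) / (6.4 × 10⁸)³
        = 1.7 × 10⁻⁵ m/s²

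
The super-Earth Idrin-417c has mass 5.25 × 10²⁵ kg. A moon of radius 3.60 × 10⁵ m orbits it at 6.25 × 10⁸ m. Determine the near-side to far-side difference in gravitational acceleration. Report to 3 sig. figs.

2.07 × 10⁻⁵ m/s²

Δg = 4GMr/d³
   = 4 × (6.674 × 10⁻¹¹) × (5.25 × 10²⁵) × (3.60 × 10⁵) / (6.25 × 10⁸)³
   = 2.07 × 10⁻⁵ m/s²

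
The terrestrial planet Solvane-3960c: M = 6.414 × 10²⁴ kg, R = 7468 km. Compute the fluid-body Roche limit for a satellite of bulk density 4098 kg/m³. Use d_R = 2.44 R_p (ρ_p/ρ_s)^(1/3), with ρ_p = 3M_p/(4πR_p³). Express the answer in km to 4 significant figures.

17570 km

ρ_p = 3M_p/(4πR_p³) = 3 × (6.414 × 10²⁴) / (4π × (7.468 × 10⁶ m)³) = 3676 kg/m³
d_R = 2.44 × 7468 km × (3676/4098)^(1/3)
    = 17570 km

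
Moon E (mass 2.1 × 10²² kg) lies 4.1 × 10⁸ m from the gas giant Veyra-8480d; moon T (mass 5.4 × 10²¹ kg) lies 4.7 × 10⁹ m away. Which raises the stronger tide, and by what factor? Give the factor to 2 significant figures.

Tidal acceleration ∝ M/d³, so compare M/d³ for each.
Moon E: (2.1 × 10²²) / (4.1 × 10⁸)³ = 3.047 × 10⁻⁴
Moon T: (5.4 × 10²¹) / (4.7 × 10⁹)³ = 5.201 × 10⁻⁸
Ratio (larger/smaller) = 5900

Moon E, by a factor of ≈ 5900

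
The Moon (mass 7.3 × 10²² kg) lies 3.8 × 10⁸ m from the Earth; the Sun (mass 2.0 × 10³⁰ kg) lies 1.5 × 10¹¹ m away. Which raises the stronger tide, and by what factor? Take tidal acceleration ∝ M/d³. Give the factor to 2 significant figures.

Compare M/d³ for the two perturbers:
The Moon: (7.3 × 10²²) / (3.8 × 10⁸)³ = 1.330 × 10⁻³
The Sun: (2.0 × 10³⁰) / (1.5 × 10¹¹)³ = 5.926 × 10⁻⁴
Ratio (larger/smaller) = 2.2

The Moon, by a factor of ≈ 2.2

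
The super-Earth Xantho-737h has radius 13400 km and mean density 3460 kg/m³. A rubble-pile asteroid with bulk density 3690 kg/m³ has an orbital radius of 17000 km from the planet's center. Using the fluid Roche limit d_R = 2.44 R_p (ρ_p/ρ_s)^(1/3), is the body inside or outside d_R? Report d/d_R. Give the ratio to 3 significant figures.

inside; d/d_R ≈ 0.531

d_R = 2.44 × (13400 km) × (3460/3690)^(1/3) = 32000 km
d/d_R = (17000) / (32000) = 0.531
Since d/d_R < 1, the body is inside the Roche limit.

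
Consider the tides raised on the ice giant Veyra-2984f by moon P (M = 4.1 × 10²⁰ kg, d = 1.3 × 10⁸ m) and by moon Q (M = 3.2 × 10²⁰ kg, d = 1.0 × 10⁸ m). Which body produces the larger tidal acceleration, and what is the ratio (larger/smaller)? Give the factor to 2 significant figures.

Tidal stretch scales as M/d³; compute that for each body.
Moon P: (4.1 × 10²⁰) / (1.3 × 10⁸)³ = 1.866 × 10⁻⁴
Moon Q: (3.2 × 10²⁰) / (1.0 × 10⁸)³ = 3.200 × 10⁻⁴
Ratio (larger/smaller) = 1.7

Moon Q, by a factor of ≈ 1.7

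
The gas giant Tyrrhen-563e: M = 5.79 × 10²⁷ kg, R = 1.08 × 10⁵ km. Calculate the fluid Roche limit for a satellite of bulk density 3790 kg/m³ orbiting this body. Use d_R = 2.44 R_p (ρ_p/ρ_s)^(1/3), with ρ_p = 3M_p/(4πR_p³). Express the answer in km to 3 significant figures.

1.74 × 10⁵ km

ρ_p = 3M_p/(4πR_p³) = 3 × (5.79 × 10²⁷) / (4π × (1.08 × 10⁸ m)³) = 1100 kg/m³
d_R = 2.44 × 1.08 × 10⁵ km × (1100/3790)^(1/3)
    = 1.74 × 10⁵ km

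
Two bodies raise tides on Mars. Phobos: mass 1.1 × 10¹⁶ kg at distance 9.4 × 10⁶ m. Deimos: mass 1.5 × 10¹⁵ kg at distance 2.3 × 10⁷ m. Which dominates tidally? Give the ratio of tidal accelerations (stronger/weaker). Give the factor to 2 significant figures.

Compare M/d³ for the two perturbers:
Phobos: (1.1 × 10¹⁶) / (9.4 × 10⁶)³ = 1.324 × 10⁻⁵
Deimos: (1.5 × 10¹⁵) / (2.3 × 10⁷)³ = 1.233 × 10⁻⁷
Ratio (larger/smaller) = 110

Phobos, by a factor of ≈ 110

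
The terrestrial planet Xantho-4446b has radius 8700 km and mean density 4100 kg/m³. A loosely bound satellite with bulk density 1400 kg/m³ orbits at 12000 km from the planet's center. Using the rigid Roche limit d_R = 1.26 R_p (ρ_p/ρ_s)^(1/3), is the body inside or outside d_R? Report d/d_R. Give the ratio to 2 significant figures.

d_R = 1.26 × (8700 km) × (4100/1400)^(1/3) = 15680 km
d/d_R = (12000) / (15680) = 0.77
Since d/d_R < 1, the body is inside the Roche limit.

inside; d/d_R ≈ 0.77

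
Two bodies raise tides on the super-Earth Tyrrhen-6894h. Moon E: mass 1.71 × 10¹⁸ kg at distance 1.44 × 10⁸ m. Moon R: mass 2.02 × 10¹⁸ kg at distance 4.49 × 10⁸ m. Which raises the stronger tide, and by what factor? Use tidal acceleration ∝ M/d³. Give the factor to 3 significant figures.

Tidal stretch scales as M/d³; compute that for each body.
Moon E: (1.71 × 10¹⁸) / (1.44 × 10⁸)³ = 5.727 × 10⁻⁷
Moon R: (2.02 × 10¹⁸) / (4.49 × 10⁸)³ = 2.232 × 10⁻⁸
Ratio (larger/smaller) = 25.7

Moon E, by a factor of ≈ 25.7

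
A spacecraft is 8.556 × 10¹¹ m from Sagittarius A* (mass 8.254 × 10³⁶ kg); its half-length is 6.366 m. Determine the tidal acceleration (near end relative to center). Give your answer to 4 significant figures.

a_tidal = 2GMr/d³
        = 2 × (6.674 × 10⁻¹¹) × (8.254 × 10³⁶) × (6.366) / (8.556 × 10¹¹)³
        = 1.120 × 10⁻⁸ m/s²

1.120 × 10⁻⁸ m/s²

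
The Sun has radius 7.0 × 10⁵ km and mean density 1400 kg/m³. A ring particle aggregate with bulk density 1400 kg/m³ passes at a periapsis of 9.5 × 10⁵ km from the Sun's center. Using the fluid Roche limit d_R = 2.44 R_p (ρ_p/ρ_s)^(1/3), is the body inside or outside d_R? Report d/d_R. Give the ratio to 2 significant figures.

d_R = 2.44 × (7.0 × 10⁵ km) × (1400/1400)^(1/3) = 1.708 × 10⁶ km
d/d_R = (9.5 × 10⁵) / (1.708 × 10⁶) = 0.56
Since d/d_R < 1, the body is inside the Roche limit.

inside; d/d_R ≈ 0.56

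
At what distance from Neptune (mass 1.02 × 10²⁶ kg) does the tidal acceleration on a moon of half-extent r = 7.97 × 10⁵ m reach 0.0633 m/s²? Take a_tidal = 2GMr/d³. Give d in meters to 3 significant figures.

5.56 × 10⁷ m

2GMr/d³ = a_tidal  ⇒  d = (2GMr / a_tidal)^(1/3)
d = (2 × 6.674×10⁻¹¹ × (1.02 × 10²⁶) × (7.97 × 10⁵) / (0.0633))^(1/3)
  = 5.56 × 10⁷ m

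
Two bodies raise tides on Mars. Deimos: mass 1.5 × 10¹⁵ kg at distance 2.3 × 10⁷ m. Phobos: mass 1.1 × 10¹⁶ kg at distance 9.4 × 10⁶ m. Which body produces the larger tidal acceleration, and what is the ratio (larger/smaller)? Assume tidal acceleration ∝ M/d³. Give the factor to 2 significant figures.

Phobos, by a factor of ≈ 110

Compare M/d³ for the two perturbers:
Deimos: (1.5 × 10¹⁵) / (2.3 × 10⁷)³ = 1.233 × 10⁻⁷
Phobos: (1.1 × 10¹⁶) / (9.4 × 10⁶)³ = 1.324 × 10⁻⁵
Ratio (larger/smaller) = 110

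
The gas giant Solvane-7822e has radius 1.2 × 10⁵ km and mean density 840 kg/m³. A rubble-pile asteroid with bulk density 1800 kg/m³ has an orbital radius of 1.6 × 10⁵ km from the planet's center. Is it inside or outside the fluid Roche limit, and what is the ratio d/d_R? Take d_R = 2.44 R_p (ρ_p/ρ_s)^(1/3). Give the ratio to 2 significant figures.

d_R = 2.44 × (1.2 × 10⁵ km) × (840/1800)^(1/3) = 2.271 × 10⁵ km
d/d_R = (1.6 × 10⁵) / (2.271 × 10⁵) = 0.70
Since d/d_R < 1, the body is inside the Roche limit.

inside; d/d_R ≈ 0.70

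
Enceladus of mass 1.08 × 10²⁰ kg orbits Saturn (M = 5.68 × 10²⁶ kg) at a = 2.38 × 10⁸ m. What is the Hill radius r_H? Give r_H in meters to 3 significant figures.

9.49 × 10⁵ m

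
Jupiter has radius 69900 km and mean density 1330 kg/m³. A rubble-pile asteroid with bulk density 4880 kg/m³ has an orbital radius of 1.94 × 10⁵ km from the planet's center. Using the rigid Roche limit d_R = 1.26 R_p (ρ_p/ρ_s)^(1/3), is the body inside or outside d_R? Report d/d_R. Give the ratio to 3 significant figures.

d_R = 1.26 × (69900 km) × (1330/4880)^(1/3) = 57100 km
d/d_R = (1.94 × 10⁵) / (57100) = 3.40
Since d/d_R > 1, the body is outside the Roche limit.

outside; d/d_R ≈ 3.40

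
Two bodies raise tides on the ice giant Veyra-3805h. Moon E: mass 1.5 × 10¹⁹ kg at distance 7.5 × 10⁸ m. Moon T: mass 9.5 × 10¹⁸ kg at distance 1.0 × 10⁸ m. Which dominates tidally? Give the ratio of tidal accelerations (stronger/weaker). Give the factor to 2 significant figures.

Tidal acceleration ∝ M/d³, so compare M/d³ for each.
Moon E: (1.5 × 10¹⁹) / (7.5 × 10⁸)³ = 3.556 × 10⁻⁸
Moon T: (9.5 × 10¹⁸) / (1.0 × 10⁸)³ = 9.500 × 10⁻⁶
Ratio (larger/smaller) = 270

Moon T, by a factor of ≈ 270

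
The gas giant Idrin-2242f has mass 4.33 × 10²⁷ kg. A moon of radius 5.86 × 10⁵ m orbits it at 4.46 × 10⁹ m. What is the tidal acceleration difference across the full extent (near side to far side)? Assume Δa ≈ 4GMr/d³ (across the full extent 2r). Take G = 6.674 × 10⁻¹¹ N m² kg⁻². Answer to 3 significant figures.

The field gradient is 2GM/d³; across the full diameter 2r the difference is 4GMr/d³.
Δa = 4GMr/d³
   = 4 × (6.674 × 10⁻¹¹) × (4.33 × 10²⁷) × (5.86 × 10⁵) / (4.46 × 10⁹)³
   = 7.64 × 10⁻⁶ m/s²

7.64 × 10⁻⁶ m/s²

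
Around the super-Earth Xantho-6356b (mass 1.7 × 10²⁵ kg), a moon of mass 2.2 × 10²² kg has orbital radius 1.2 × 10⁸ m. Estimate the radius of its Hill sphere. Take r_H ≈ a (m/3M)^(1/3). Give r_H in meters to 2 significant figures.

9.1 × 10⁶ m

r_H ≈ a (m/3M)^(1/3)
    = (1.2 × 10⁸) × (2.2 × 10²² / (3 × 1.7 × 10²⁵))^(1/3)
    = 9.1 × 10⁶ m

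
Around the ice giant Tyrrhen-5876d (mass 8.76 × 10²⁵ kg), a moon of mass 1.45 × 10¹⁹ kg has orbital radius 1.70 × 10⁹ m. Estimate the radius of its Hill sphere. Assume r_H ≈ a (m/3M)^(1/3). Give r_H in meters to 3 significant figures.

6.47 × 10⁶ m

r_H ≈ a (m/3M)^(1/3)
    = (1.70 × 10⁹) × (1.45 × 10¹⁹ / (3 × 8.76 × 10²⁵))^(1/3)
    = 6.47 × 10⁶ m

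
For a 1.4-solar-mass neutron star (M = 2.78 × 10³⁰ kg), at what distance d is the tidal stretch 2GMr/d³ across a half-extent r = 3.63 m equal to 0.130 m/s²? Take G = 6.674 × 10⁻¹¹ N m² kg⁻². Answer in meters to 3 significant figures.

2.18 × 10⁷ m

2GMr/d³ = a_tidal  ⇒  d = (2GMr / a_tidal)^(1/3)
d = (2 × 6.674×10⁻¹¹ × (2.78 × 10³⁰) × (3.63) / (0.130))^(1/3)
  = 2.18 × 10⁷ m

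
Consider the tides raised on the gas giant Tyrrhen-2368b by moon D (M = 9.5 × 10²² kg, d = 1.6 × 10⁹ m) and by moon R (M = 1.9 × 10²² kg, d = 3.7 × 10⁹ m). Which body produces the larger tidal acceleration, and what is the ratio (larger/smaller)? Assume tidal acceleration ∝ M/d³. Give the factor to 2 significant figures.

Tidal acceleration ∝ M/d³, so compare M/d³ for each.
Moon D: (9.5 × 10²²) / (1.6 × 10⁹)³ = 2.319 × 10⁻⁵
Moon R: (1.9 × 10²²) / (3.7 × 10⁹)³ = 3.751 × 10⁻⁷
Ratio (larger/smaller) = 62

Moon D, by a factor of ≈ 62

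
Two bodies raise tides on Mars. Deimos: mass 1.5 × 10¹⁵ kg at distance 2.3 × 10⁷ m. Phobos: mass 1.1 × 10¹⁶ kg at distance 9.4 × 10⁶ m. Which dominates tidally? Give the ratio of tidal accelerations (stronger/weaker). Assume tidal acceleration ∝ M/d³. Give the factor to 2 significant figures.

Compare M/d³ for the two perturbers:
Deimos: (1.5 × 10¹⁵) / (2.3 × 10⁷)³ = 1.233 × 10⁻⁷
Phobos: (1.1 × 10¹⁶) / (9.4 × 10⁶)³ = 1.324 × 10⁻⁵
Ratio (larger/smaller) = 110

Phobos, by a factor of ≈ 110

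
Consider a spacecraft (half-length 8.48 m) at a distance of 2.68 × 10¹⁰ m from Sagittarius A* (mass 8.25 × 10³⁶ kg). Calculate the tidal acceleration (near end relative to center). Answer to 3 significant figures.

4.85 × 10⁻⁴ m/s²

Differencing GM/(d−r)² and GM/d² to first order in r/d gives 2GMr/d³.
Δg = 2GMr/d³
   = 2 × (6.674 × 10⁻¹¹) × (8.25 × 10³⁶) × (8.48) / (2.68 × 10¹⁰)³
   = 4.85 × 10⁻⁴ m/s²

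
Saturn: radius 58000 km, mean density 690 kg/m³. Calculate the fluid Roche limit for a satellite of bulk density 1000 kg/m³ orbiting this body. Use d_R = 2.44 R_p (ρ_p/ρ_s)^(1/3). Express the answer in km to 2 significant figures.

d_R = 2.44 × 58000 km × (690/1000)^(1/3)
    = 1.3 × 10⁵ km

1.3 × 10⁵ km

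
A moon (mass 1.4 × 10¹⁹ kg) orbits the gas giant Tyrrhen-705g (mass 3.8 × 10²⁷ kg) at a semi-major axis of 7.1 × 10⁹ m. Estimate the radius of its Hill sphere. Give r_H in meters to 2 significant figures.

r_H ≈ a (m/3M)^(1/3)
    = (7.1 × 10⁹) × (1.4 × 10¹⁹ / (3 × 3.8 × 10²⁷))^(1/3)
    = 7.6 × 10⁶ m

7.6 × 10⁶ m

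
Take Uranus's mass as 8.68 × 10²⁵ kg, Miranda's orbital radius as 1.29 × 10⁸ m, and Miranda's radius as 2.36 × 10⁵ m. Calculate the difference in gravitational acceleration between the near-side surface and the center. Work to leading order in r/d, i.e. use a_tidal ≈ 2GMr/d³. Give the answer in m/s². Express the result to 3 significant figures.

a_tidal = 2GMr/d³
        = 2 × (6.674 × 10⁻¹¹) × (8.68 × 10²⁵) × (2.36 × 10⁵) / (1.29 × 10⁸)³
        = 1.27 × 10⁻³ m/s²

1.27 × 10⁻³ m/s²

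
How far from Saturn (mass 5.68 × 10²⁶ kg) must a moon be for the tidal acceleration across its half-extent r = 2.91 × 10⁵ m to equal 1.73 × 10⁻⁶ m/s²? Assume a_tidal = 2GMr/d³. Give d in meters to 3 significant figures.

2.34 × 10⁹ m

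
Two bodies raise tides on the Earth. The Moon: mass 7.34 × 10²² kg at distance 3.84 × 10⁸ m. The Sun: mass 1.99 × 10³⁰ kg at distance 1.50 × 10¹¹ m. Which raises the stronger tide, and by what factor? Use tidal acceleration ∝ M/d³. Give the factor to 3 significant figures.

The Moon, by a factor of ≈ 2.20

The tide-raising term goes as M/d³ (the gradient of a 1/d² field).
The Moon: (7.34 × 10²²) / (3.84 × 10⁸)³ = 1.296 × 10⁻³
The Sun: (1.99 × 10³⁰) / (1.50 × 10¹¹)³ = 5.896 × 10⁻⁴
Ratio (larger/smaller) = 2.20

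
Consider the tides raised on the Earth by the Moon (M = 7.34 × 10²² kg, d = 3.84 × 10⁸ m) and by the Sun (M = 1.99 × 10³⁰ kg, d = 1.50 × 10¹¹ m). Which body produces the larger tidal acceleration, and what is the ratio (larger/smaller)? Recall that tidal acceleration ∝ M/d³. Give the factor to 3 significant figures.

Tidal stretch scales as M/d³; compute that for each body.
The Moon: (7.34 × 10²²) / (3.84 × 10⁸)³ = 1.296 × 10⁻³
The Sun: (1.99 × 10³⁰) / (1.50 × 10¹¹)³ = 5.896 × 10⁻⁴
Ratio (larger/smaller) = 2.20

The Moon, by a factor of ≈ 2.20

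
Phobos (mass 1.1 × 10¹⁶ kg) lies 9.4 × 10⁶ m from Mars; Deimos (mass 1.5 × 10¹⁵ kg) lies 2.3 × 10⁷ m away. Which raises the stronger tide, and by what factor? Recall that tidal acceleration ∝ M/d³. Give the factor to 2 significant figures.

Tidal acceleration ∝ M/d³, so compare M/d³ for each.
Phobos: (1.1 × 10¹⁶) / (9.4 × 10⁶)³ = 1.324 × 10⁻⁵
Deimos: (1.5 × 10¹⁵) / (2.3 × 10⁷)³ = 1.233 × 10⁻⁷
Ratio (larger/smaller) = 110

Phobos, by a factor of ≈ 110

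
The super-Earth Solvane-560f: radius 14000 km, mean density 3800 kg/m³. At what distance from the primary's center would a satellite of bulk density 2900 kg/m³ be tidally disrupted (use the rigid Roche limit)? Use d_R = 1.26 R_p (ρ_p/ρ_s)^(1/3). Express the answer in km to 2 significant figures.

d_R = 1.26 × 14000 km × (3800/2900)^(1/3)
    = 19000 km

19000 km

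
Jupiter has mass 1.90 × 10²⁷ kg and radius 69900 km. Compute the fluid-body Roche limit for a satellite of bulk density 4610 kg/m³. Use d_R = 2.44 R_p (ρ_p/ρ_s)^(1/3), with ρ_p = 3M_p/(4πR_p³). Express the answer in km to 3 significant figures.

ρ_p = 3M_p/(4πR_p³) = 3 × (1.90 × 10²⁷) / (4π × (6.99 × 10⁷ m)³) = 1330 kg/m³
d_R = 2.44 × 69900 km × (1330/4610)^(1/3)
    = 1.13 × 10⁵ km

1.13 × 10⁵ km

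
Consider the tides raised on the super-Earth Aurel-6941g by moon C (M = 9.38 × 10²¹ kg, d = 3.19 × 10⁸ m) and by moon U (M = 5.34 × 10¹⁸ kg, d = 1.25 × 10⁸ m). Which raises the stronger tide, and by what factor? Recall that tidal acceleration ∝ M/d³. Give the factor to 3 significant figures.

Moon C, by a factor of ≈ 106

Tidal stretch scales as M/d³; compute that for each body.
Moon C: (9.38 × 10²¹) / (3.19 × 10⁸)³ = 2.890 × 10⁻⁴
Moon U: (5.34 × 10¹⁸) / (1.25 × 10⁸)³ = 2.734 × 10⁻⁶
Ratio (larger/smaller) = 106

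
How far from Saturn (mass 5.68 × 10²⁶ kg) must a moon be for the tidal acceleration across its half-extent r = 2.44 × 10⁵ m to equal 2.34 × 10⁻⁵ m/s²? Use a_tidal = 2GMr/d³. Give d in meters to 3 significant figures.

2GMr/d³ = a_tidal  ⇒  d = (2GMr / a_tidal)^(1/3)
d = (2 × 6.674×10⁻¹¹ × (5.68 × 10²⁶) × (2.44 × 10⁵) / (2.34 × 10⁻⁵))^(1/3)
  = 9.25 × 10⁸ m

9.25 × 10⁸ m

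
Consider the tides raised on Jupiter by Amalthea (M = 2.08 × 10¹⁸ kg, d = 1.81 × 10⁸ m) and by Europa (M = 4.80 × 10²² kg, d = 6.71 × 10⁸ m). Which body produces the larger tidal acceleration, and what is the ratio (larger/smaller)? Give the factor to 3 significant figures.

Europa, by a factor of ≈ 453

The tide-raising term goes as M/d³ (the gradient of a 1/d² field).
Amalthea: (2.08 × 10¹⁸) / (1.81 × 10⁸)³ = 3.508 × 10⁻⁷
Europa: (4.80 × 10²²) / (6.71 × 10⁸)³ = 1.589 × 10⁻⁴
Ratio (larger/smaller) = 453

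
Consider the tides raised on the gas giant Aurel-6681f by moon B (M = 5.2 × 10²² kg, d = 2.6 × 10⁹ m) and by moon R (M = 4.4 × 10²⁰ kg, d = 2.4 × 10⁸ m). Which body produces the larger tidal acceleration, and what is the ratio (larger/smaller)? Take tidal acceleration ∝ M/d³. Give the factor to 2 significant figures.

Tidal acceleration ∝ M/d³, so compare M/d³ for each.
Moon B: (5.2 × 10²²) / (2.6 × 10⁹)³ = 2.959 × 10⁻⁶
Moon R: (4.4 × 10²⁰) / (2.4 × 10⁸)³ = 3.183 × 10⁻⁵
Ratio (larger/smaller) = 11

Moon R, by a factor of ≈ 11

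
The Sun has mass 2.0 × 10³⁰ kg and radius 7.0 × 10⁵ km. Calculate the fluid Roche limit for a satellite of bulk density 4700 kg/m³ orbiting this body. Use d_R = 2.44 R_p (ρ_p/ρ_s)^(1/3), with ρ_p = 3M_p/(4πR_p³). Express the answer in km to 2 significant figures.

1.1 × 10⁶ km

ρ_p = 3M_p/(4πR_p³) = 3 × (2.0 × 10³⁰) / (4π × (7.0 × 10⁸ m)³) = 1400 kg/m³
d_R = 2.44 × 7.0 × 10⁵ km × (1400/4700)^(1/3)
    = 1.1 × 10⁶ km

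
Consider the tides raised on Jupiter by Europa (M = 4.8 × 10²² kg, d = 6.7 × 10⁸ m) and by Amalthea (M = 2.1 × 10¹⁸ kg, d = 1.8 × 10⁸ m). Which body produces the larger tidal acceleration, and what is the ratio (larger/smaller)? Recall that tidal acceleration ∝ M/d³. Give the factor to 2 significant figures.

Tidal stretch scales as M/d³; compute that for each body.
Europa: (4.8 × 10²²) / (6.7 × 10⁸)³ = 1.596 × 10⁻⁴
Amalthea: (2.1 × 10¹⁸) / (1.8 × 10⁸)³ = 3.601 × 10⁻⁷
Ratio (larger/smaller) = 440

Europa, by a factor of ≈ 440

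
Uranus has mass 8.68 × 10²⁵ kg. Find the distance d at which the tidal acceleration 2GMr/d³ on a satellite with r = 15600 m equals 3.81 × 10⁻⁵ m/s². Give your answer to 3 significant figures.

2GMr/d³ = a_tidal  ⇒  d = (2GMr / a_tidal)^(1/3)
d = (2 × 6.674×10⁻¹¹ × (8.68 × 10²⁵) × (15600) / (3.81 × 10⁻⁵))^(1/3)
  = 1.68 × 10⁸ m

1.68 × 10⁸ m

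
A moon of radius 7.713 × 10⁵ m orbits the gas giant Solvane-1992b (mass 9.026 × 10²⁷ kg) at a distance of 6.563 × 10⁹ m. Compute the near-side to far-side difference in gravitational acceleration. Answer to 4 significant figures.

6.574 × 10⁻⁶ m/s²

Near-to-far spans 2r, so the tidal difference is twice the near-to-center value: 4GMr/d³.
Δa = 4GMr/d³
   = 4 × (6.674 × 10⁻¹¹) × (9.026 × 10²⁷) × (7.713 × 10⁵) / (6.563 × 10⁹)³
   = 6.574 × 10⁻⁶ m/s²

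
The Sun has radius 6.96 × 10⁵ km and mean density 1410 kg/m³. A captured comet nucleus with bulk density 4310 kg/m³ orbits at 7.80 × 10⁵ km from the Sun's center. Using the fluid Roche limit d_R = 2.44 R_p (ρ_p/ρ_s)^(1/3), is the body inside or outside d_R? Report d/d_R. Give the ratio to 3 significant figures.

inside; d/d_R ≈ 0.667

d_R = 2.44 × (6.96 × 10⁵ km) × (1410/4310)^(1/3) = 1.170 × 10⁶ km
d/d_R = (7.80 × 10⁵) / (1.170 × 10⁶) = 0.667
Since d/d_R < 1, the body is inside the Roche limit.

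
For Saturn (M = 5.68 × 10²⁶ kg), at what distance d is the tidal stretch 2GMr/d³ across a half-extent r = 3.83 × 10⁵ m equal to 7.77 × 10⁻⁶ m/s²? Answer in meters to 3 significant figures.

2GMr/d³ = a_tidal  ⇒  d = (2GMr / a_tidal)^(1/3)
d = (2 × 6.674×10⁻¹¹ × (5.68 × 10²⁶) × (3.83 × 10⁵) / (7.77 × 10⁻⁶))^(1/3)
  = 1.55 × 10⁹ m

1.55 × 10⁹ m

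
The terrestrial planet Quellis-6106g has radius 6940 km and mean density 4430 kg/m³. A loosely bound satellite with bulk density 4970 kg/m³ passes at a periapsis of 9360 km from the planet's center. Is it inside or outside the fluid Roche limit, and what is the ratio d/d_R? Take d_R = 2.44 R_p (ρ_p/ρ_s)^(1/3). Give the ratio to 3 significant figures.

d_R = 2.44 × (6940 km) × (4430/4970)^(1/3) = 16300 km
d/d_R = (9360) / (16300) = 0.574
Since d/d_R < 1, the body is inside the Roche limit.

inside; d/d_R ≈ 0.574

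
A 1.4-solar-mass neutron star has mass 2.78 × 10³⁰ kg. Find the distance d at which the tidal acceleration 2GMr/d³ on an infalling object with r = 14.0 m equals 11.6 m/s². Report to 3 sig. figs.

2GMr/d³ = a_tidal  ⇒  d = (2GMr / a_tidal)^(1/3)
d = (2 × 6.674×10⁻¹¹ × (2.78 × 10³⁰) × (14.0) / (11.6))^(1/3)
  = 7.65 × 10⁶ m

7.65 × 10⁶ m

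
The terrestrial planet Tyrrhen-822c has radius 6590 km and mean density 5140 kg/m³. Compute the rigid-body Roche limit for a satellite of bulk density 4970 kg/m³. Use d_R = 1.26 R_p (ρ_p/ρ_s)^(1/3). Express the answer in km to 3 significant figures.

8400 km

d_R = 1.26 × 6590 km × (5140/4970)^(1/3)
    = 8400 km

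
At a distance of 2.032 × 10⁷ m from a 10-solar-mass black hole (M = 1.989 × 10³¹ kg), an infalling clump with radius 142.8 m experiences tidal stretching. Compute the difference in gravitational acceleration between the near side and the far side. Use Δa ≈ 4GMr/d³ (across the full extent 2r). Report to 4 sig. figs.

9.037 × 10¹ m/s²

a_tidal = 4GMr/d³
        = 4 × (6.674 × 10⁻¹¹) × (1.989 × 10³¹) × (142.8) / (2.032 × 10⁷)³
        = 9.037 × 10¹ m/s²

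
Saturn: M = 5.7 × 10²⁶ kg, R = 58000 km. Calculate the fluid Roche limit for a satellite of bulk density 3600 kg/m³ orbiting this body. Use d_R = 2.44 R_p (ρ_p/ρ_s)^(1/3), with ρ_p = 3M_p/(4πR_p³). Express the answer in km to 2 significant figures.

82000 km

ρ_p = 3M_p/(4πR_p³) = 3 × (5.7 × 10²⁶) / (4π × (5.8 × 10⁷ m)³) = 700 kg/m³
d_R = 2.44 × 58000 km × (700/3600)^(1/3)
    = 82000 km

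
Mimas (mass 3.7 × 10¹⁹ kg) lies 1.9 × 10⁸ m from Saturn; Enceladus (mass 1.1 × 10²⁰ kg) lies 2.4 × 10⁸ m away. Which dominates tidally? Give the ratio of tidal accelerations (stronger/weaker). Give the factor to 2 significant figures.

Tidal acceleration ∝ M/d³, so compare M/d³ for each.
Mimas: (3.7 × 10¹⁹) / (1.9 × 10⁸)³ = 5.394 × 10⁻⁶
Enceladus: (1.1 × 10²⁰) / (2.4 × 10⁸)³ = 7.957 × 10⁻⁶
Ratio (larger/smaller) = 1.5

Enceladus, by a factor of ≈ 1.5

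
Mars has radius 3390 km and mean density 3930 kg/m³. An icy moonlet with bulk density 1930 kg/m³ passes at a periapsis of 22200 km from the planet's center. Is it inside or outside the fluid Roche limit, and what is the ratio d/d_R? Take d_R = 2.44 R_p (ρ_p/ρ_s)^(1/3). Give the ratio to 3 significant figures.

outside; d/d_R ≈ 2.12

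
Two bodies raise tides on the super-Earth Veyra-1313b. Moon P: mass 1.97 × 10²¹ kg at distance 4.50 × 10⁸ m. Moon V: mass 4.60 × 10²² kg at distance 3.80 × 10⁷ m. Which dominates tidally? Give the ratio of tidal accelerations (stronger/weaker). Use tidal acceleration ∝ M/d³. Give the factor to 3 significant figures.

Moon V, by a factor of ≈ 38800

The tide-raising term goes as M/d³ (the gradient of a 1/d² field).
Moon P: (1.97 × 10²¹) / (4.50 × 10⁸)³ = 2.162 × 10⁻⁵
Moon V: (4.60 × 10²²) / (3.80 × 10⁷)³ = 8.383 × 10⁻¹
Ratio (larger/smaller) = 38800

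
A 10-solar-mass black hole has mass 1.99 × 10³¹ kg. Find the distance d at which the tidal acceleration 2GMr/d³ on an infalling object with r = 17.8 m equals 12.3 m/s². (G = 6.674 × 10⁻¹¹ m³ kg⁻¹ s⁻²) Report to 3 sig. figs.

1.57 × 10⁷ m

2GMr/d³ = a_tidal  ⇒  d = (2GMr / a_tidal)^(1/3)
d = (2 × 6.674×10⁻¹¹ × (1.99 × 10³¹) × (17.8) / (12.3))^(1/3)
  = 1.57 × 10⁷ m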